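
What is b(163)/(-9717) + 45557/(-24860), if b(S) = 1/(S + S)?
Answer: -72156423577/39375033060 ≈ -1.8325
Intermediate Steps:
b(S) = 1/(2*S)
b(163)/(-9717) + 45557/(-24860) = ((1/2)/163)/(-9717) + 45557/(-24860) = ((1/2)*(1/163))*(-1/9717) + 45557*(-1/24860) = (1/326)*(-1/9717) - 45557/24860 = -1/3167742 - 45557/24860 = -72156423577/39375033060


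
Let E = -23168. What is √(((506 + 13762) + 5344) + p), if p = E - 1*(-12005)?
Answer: √8449 ≈ 91.918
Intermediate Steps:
p = -11163 (p = -23168 - 1*(-12005) = -23168 + 12005 = -11163)
√(((506 + 13762) + 5344) + p) = √(((506 + 13762) + 5344) - 11163) = √((14268 + 5344) - 11163) = √(19612 - 11163) = √8449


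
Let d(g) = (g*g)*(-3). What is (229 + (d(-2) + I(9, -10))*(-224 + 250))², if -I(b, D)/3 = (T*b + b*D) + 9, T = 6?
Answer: 4092529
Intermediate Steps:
I(b, D) = -27 - 18*b - 3*D*b (I(b, D) = -3*((6*b + b*D) + 9) = -3*((6*b + D*b) + 9) = -3*(9 + 6*b + D*b) = -27 - 18*b - 3*D*b)
d(g) = -3*g² (d(g) = g²*(-3) = -3*g²)
(229 + (d(-2) + I(9, -10))*(-224 + 250))² = (229 + (-3*(-2)² + (-27 - 18*9 - 3*(-10)*9))*(-224 + 250))² = (229 + (-3*4 + (-27 - 162 + 270))*26)² = (229 + (-12 + 81)*26)² = (229 + 69*26)² = (229 + 1794)² = 2023² = 4092529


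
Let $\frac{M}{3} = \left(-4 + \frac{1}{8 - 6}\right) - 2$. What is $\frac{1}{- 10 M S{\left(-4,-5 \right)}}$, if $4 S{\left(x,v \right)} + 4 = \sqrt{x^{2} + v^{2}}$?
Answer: $\frac{16}{4125} + \frac{4 \sqrt{41}}{4125} \approx 0.010088$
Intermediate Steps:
$S{\left(x,v \right)} = -1 + \frac{\sqrt{v^{2} + x^{2}}}{4}$ ($S{\left(x,v \right)} = -1 + \frac{\sqrt{x^{2} + v^{2}}}{4} = -1 + \frac{\sqrt{v^{2} + x^{2}}}{4}$)
$M = - \frac{33}{2}$ ($M = 3 \left(\left(-4 + \frac{1}{8 - 6}\right) - 2\right) = 3 \left(\left(-4 + \frac{1}{2}\right) - 2\right) = 3 \left(- \frac{7}{2} - 2\right) = 3 \left(- \frac{11}{2}\right) = - \frac{33}{2} \approx -16.5$)
$\frac{1}{- 10 M S{\left(-4,-5 \right)}} = \frac{1}{\left(-10\right) \left(- \frac{33}{2}\right) \left(-1 + \frac{\sqrt{\left(-5\right)^{2} + \left(-4\right)^{2}}}{4}\right)} = \frac{1}{165 \left(-1 + \frac{\sqrt{25 + 16}}{4}\right)} = \frac{1}{165 \left(-1 + \frac{\sqrt{41}}{4}\right)} = \frac{1}{-165 + \frac{165 \sqrt{41}}{4}}$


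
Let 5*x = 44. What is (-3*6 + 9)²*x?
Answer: 3564/5 ≈ 712.80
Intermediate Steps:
x = 44/5 (x = (⅕)*44 = 44/5 ≈ 8.8000)
(-3*6 + 9)²*x = (-3*6 + 9)²*(44/5) = (-18 + 9)²*(44/5) = (-9)²*(44/5) = 81*(44/5) = 3564/5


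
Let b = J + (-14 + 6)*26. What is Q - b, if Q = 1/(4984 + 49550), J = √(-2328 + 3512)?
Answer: 11343073/54534 - 4*√74 ≈ 173.59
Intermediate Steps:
J = 4*√74 (J = √1184 = 4*√74 ≈ 34.409)
Q = 1/54534 ≈ 1.8337e-5
b = -208 + 4*√74 (b = 4*√74 + (-14 + 6)*26 = 4*√74 - 8*26 = 4*√74 - 208 = -208 + 4*√74 ≈ -173.59)
Q - b = 1/54534 - (-208 + 4*√74) = 1/54534 + (208 - 4*√74) = 11343073/54534 - 4*√74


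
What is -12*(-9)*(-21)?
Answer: -2268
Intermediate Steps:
-12*(-9)*(-21) = 108*(-21) = -2268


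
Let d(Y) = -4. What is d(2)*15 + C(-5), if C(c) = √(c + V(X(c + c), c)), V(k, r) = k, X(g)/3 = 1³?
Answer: -60 + I*√2 ≈ -60.0 + 1.4142*I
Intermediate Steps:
X(g) = 3 (X(g) = 3*1³ = 3*1 = 3)
C(c) = √(3 + c) (C(c) = √(c + 3) = √(3 + c))
d(2)*15 + C(-5) = -4*15 + √(3 - 5) = -60 + √(-2) = -60 + I*√2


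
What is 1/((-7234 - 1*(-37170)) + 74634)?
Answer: 1/104570 ≈ 9.5630e-6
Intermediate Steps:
1/((-7234 - 1*(-37170)) + 74634) = 1/((-7234 + 37170) + 74634) = 1/(29936 + 74634) = 1/104570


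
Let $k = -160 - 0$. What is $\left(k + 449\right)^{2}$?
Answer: $83521$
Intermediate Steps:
$k = -160$ ($k = -160 + 0 = -160$)
$\left(k + 449\right)^{2} = \left(-160 + 449\right)^{2} = 289^{2} = 83521$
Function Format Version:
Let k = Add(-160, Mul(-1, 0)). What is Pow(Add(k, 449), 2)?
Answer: 83521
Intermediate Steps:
k = -160 (k = Add(-160, 0) = -160)
Pow(Add(k, 449), 2) = Pow(Add(-160, 449), 2) = Pow(289, 2) = 83521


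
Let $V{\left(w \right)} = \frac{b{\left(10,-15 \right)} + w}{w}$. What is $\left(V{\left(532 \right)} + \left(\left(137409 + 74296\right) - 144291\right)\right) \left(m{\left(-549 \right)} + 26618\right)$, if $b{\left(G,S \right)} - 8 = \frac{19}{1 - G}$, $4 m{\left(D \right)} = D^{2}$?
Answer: $\frac{6929184228091}{1008} \approx 6.8742 \cdot 10^{9}$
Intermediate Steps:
$m{\left(D \right)} = \frac{D^{2}}{4}$
$b{\left(G,S \right)} = 8 + \frac{19}{1 - G}$
$V{\left(w \right)} = \frac{\frac{53}{9} + w}{w}$ ($V{\left(w \right)} = \frac{\frac{-27 + 8 \cdot 10}{-1 + 10} + w}{w} = \frac{\frac{-27 + 80}{9} + w}{w} = \frac{\frac{1}{9} \cdot 53 + w}{w} = \frac{\frac{53}{9} + w}{w}$)
$\left(V{\left(532 \right)} + \left(\left(137409 + 74296\right) - 144291\right)\right) \left(m{\left(-549 \right)} + 26618\right) = \left(\frac{\frac{53}{9} + 532}{532} + \left(\left(137409 + 74296\right) - 144291\right)\right) \left(\frac{\left(-549\right)^{2}}{4} + 26618\right) = \left(\frac{1}{532} \cdot \frac{4841}{9} + \left(211705 - 144291\right)\right) \left(\frac{1}{4} \cdot 301401 + 26618\right) = \left(\frac{4841}{4788} + 67414\right) \left(\frac{301401}{4} + 26618\right) = \frac{322783073}{4788} \cdot \frac{407873}{4} = \frac{6929184228091}{1008}$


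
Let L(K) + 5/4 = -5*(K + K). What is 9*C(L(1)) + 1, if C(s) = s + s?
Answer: -403/2 ≈ -201.50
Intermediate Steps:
L(K) = -5/4 - 10*K (L(K) = -5/4 - 5*(K + K) = -5/4 - 10*K)
C(s) = 2*s
9*C(L(1)) + 1 = 9*(2*(-5/4 - 10*1)) + 1 = 9*(2*(-5/4 - 10)) + 1 = 9*(2*(-45/4)) + 1 = 9*(-45/2) + 1 = -405/2 + 1 = -403/2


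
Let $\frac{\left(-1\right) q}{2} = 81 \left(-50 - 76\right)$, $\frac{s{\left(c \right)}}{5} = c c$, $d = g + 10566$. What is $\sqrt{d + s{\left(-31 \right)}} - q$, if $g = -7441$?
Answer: $-20412 + \sqrt{7930} \approx -20323.0$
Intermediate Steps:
$d = 3125$ ($d = -7441 + 10566 = 3125$)
$s{\left(c \right)} = 5 c^{2}$ ($s{\left(c \right)} = 5 c c = 5 c^{2}$)
$q = 20412$ ($q = - 2 \cdot 81 \left(-50 - 76\right) = - 2 \cdot 81 \left(-126\right) = \left(-2\right) \left(-10206\right) = 20412$)
$\sqrt{d + s{\left(-31 \right)}} - q = \sqrt{3125 + 5 \left(-31\right)^{2}} - 20412 = \sqrt{3125 + 5 \cdot 961} - 20412 = \sqrt{3125 + 4805} - 20412 = \sqrt{7930} - 20412 = -20412 + \sqrt{7930}$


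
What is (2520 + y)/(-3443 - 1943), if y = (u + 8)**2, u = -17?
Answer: -2601/5386 ≈ -0.48292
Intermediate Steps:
y = 81 (y = (-17 + 8)**2 = (-9)**2 = 81)
(2520 + y)/(-3443 - 1943) = (2520 + 81)/(-3443 - 1943) = 2601/(-5386) = 2601*(-1/5386) = -2601/5386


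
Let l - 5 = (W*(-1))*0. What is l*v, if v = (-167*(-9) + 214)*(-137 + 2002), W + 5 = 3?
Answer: 16011025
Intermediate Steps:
W = -2 (W = -5 + 3 = -2)
l = 5 (l = 5 - 2*(-1)*0 = 5 + 2*0 = 5 + 0 = 5)
v = 3202205 (v = (1503 + 214)*1865 = 1717*1865 = 3202205)
l*v = 5*3202205 = 16011025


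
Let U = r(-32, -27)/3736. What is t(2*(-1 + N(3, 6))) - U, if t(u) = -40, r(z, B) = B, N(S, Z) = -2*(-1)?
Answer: -149413/3736 ≈ -39.993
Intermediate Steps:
N(S, Z) = 2
U = -27/3736 ≈ -0.0072270
t(2*(-1 + N(3, 6))) - U = -40 - 1*(-27/3736) = -40 + 27/3736 = -149413/3736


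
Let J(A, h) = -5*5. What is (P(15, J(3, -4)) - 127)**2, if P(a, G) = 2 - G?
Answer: 10000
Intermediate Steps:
J(A, h) = -25
(P(15, J(3, -4)) - 127)**2 = ((2 - 1*(-25)) - 127)**2 = ((2 + 25) - 127)**2 = (27 - 127)**2 = (-100)**2 = 10000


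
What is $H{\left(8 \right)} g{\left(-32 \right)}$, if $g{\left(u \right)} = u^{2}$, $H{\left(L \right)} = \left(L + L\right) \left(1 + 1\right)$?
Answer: $32768$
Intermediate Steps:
$H{\left(L \right)} = 4 L$ ($H{\left(L \right)} = 2 L 2 = 4 L$)
$H{\left(8 \right)} g{\left(-32 \right)} = 4 \cdot 8 \left(-32\right)^{2} = 32 \cdot 1024 = 32768$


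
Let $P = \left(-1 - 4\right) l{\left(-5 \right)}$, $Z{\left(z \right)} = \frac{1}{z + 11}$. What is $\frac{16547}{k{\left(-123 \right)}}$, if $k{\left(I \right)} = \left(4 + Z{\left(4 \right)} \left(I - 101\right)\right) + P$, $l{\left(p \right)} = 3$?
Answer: $- \frac{248205}{389} \approx -638.06$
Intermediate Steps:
$Z{\left(z \right)} = \frac{1}{11 + z}$
$P = -15$ ($P = \left(-1 - 4\right) 3 = \left(-5\right) 3 = -15$)
$k{\left(I \right)} = - \frac{266}{15} + \frac{I}{15}$ ($k{\left(I \right)} = \left(4 + \frac{I - 101}{11 + 4}\right) - 15 = \left(4 + \frac{-101 + I}{15}\right) - 15 = \left(4 + \left(- \frac{101}{15} + \frac{I}{15}\right)\right) - 15 = \left(- \frac{41}{15} + \frac{I}{15}\right) - 15 = - \frac{266}{15} + \frac{I}{15}$)
$\frac{16547}{k{\left(-123 \right)}} = \frac{16547}{- \frac{266}{15} + \frac{1}{15} \left(-123\right)} = \frac{16547}{- \frac{266}{15} - \frac{41}{5}} = \frac{16547}{- \frac{389}{15}} = 16547 \left(- \frac{15}{389}\right) = - \frac{248205}{389}$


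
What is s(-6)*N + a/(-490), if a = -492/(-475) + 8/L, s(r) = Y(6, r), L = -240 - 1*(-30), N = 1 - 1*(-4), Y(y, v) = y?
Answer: 73311274/2443875 ≈ 29.998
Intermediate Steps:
N = 5 (N = 1 + 4 = 5)
L = -210 (L = -240 + 30 = -210)
s(r) = 6
a = 9952/9975 (a = -492/(-475) + 8/(-210) = -492*(-1/475) + 8*(-1/210) = 492/475 - 4/105 = 9952/9975 ≈ 0.99769)
s(-6)*N + a/(-490) = 6*5 + (9952/9975)/(-490) = 30 + (9952/9975)*(-1/490) = 30 - 4976/2443875 = 73311274/2443875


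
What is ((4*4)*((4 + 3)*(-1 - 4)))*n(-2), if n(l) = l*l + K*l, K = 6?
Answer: 4480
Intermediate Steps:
n(l) = l² + 6*l (n(l) = l*l + 6*l = l² + 6*l)
((4*4)*((4 + 3)*(-1 - 4)))*n(-2) = ((4*4)*((4 + 3)*(-1 - 4)))*(-2*(6 - 2)) = (16*(7*(-5)))*(-2*4) = (16*(-35))*(-8) = -560*(-8) = 4480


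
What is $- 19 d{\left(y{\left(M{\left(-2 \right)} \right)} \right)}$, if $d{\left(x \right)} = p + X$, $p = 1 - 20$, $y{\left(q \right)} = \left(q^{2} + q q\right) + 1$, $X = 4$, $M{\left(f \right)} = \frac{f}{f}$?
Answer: $285$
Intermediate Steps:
$M{\left(f \right)} = 1$
$y{\left(q \right)} = 1 + 2 q^{2}$ ($y{\left(q \right)} = \left(q^{2} + q^{2}\right) + 1 = 2 q^{2} + 1 = 1 + 2 q^{2}$)
$p = -19$ ($p = 1 - 20 = -19$)
$d{\left(x \right)} = -15$ ($d{\left(x \right)} = -19 + 4 = -15$)
$- 19 d{\left(y{\left(M{\left(-2 \right)} \right)} \right)} = \left(-19\right) \left(-15\right) = 285$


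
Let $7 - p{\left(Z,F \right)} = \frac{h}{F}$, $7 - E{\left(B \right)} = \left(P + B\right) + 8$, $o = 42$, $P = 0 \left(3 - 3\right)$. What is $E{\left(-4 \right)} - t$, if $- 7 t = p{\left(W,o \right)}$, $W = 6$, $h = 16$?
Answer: $\frac{580}{147} \approx 3.9456$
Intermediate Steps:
$P = 0$ ($P = 0 \cdot 0 = 0$)
$E{\left(B \right)} = -1 - B$ ($E{\left(B \right)} = 7 - \left(\left(0 + B\right) + 8\right) = 7 - \left(B + 8\right) = 7 - \left(8 + B\right) = -1 - B$)
$p{\left(Z,F \right)} = 7 - \frac{16}{F}$
$t = - \frac{139}{147}$ ($t = - \frac{7 - \frac{16}{42}}{7} = - \frac{7 - \frac{8}{21}}{7} = \left(- \frac{1}{7}\right) \frac{139}{21} = - \frac{139}{147} \approx -0.94558$)
$E{\left(-4 \right)} - t = \left(-1 - -4\right) - - \frac{139}{147} = \left(-1 + 4\right) + \frac{139}{147} = 3 + \frac{139}{147} = \frac{580}{147}$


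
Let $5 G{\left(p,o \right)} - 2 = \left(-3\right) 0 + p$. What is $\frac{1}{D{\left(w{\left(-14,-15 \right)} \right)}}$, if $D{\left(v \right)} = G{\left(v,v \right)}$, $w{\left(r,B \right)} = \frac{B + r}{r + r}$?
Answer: $\frac{28}{17} \approx 1.6471$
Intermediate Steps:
$G{\left(p,o \right)} = \frac{2}{5} + \frac{p}{5}$ ($G{\left(p,o \right)} = \frac{2}{5} + \frac{\left(-3\right) 0 + p}{5} = \frac{2}{5} + \frac{0 + p}{5} = \frac{2}{5} + \frac{p}{5}$)
$w{\left(r,B \right)} = \frac{B + r}{2 r}$
$D{\left(v \right)} = \frac{2}{5} + \frac{v}{5}$
$\frac{1}{D{\left(w{\left(-14,-15 \right)} \right)}} = \frac{1}{\frac{2}{5} + \frac{\frac{1}{2} \frac{1}{-14} \left(-15 - 14\right)}{5}} = \frac{1}{\frac{2}{5} + \frac{\frac{1}{2} \left(- \frac{1}{14}\right) \left(-29\right)}{5}} = \frac{1}{\frac{2}{5} + \frac{1}{5} \cdot \frac{29}{28}} = \frac{1}{\frac{2}{5} + \frac{29}{140}} = \frac{1}{\frac{17}{28}} = \frac{28}{17}$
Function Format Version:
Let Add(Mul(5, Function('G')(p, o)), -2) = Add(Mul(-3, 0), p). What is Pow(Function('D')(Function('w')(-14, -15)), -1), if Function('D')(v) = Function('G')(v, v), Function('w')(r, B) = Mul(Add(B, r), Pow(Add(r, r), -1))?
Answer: Rational(28, 17) ≈ 1.6471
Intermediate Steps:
Function('G')(p, o) = Add(Rational(2, 5), Mul(Rational(1, 5), p)) (Function('G')(p, o) = Add(Rational(2, 5), Mul(Rational(1, 5), Add(Mul(-3, 0), p))) = Add(Rational(2, 5), Mul(Rational(1, 5), Add(0, p))) = Add(Rational(2, 5), Mul(Rational(1, 5), p)))
Function('w')(r, B) = Mul(Rational(1, 2), Pow(r, -1), Add(B, r)) (Function('w')(r, B) = Mul(Add(B, r), Pow(Mul(2, r), -1)) = Mul(Add(B, r), Mul(Rational(1, 2), Pow(r, -1))) = Mul(Rational(1, 2), Pow(r, -1), Add(B, r)))
Function('D')(v) = Add(Rational(2, 5), Mul(Rational(1, 5), v))
Pow(Function('D')(Function('w')(-14, -15)), -1) = Pow(Add(Rational(2, 5), Mul(Rational(1, 5), Mul(Rational(1, 2), Pow(-14, -1), Add(-15, -14)))), -1) = Pow(Add(Rational(2, 5), Mul(Rational(1, 5), Mul(Rational(1, 2), Rational(-1, 14), -29))), -1) = Pow(Add(Rational(2, 5), Mul(Rational(1, 5), Rational(29, 28))), -1) = Pow(Add(Rational(2, 5), Rational(29, 140)), -1) = Pow(Rational(17, 28), -1) = Rational(28, 17)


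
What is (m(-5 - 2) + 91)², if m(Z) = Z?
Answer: 7056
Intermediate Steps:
(m(-5 - 2) + 91)² = ((-5 - 2) + 91)² = (-7 + 91)² = 84² = 7056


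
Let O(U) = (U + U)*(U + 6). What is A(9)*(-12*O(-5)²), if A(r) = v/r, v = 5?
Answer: -2000/3 ≈ -666.67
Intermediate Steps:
O(U) = 2*U*(6 + U) (O(U) = (2*U)*(6 + U) = 2*U*(6 + U))
A(r) = 5/r
A(9)*(-12*O(-5)²) = (5/9)*(-12*100*(6 - 5)²) = (5*(⅑))*(-12*(2*(-5)*1)²) = 5*(-12*(-10)²)/9 = 5*(-12*100)/9 = (5/9)*(-1200) = -2000/3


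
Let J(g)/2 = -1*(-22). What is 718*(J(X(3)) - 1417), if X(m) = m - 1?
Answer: -985814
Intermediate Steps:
X(m) = -1 + m
J(g) = 44 (J(g) = 2*(-1*(-22)) = 2*22 = 44)
718*(J(X(3)) - 1417) = 718*(44 - 1417) = 718*(-1373) = -985814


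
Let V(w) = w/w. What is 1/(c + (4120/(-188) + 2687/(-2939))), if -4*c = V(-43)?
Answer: -552532/12751969 ≈ -0.043329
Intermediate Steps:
V(w) = 1
c = -1/4 (c = -1/4*1 = -1/4 ≈ -0.25000)
1/(c + (4120/(-188) + 2687/(-2939))) = 1/(-1/4 + (4120/(-188) + 2687/(-2939))) = 1/(-1/4 + (4120*(-1/188) + 2687*(-1/2939))) = 1/(-1/4 + (-1030/47 - 2687/2939)) = 1/(-1/4 - 3153459/138133) = 1/(-12751969/552532) = -552532/12751969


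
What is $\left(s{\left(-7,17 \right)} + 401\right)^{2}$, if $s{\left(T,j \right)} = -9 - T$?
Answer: $159201$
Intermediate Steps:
$\left(s{\left(-7,17 \right)} + 401\right)^{2} = \left(\left(-9 - -7\right) + 401\right)^{2} = \left(\left(-9 + 7\right) + 401\right)^{2} = \left(-2 + 401\right)^{2} = 399^{2} = 159201$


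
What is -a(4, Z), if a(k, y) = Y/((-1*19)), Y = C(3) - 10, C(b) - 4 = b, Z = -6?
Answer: -3/19 ≈ -0.15789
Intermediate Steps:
C(b) = 4 + b
Y = -3 (Y = (4 + 3) - 10 = 7 - 10 = -3)
a(k, y) = 3/19 (a(k, y) = -3/((-1*19)) = -3/(-19) = -3*(-1/19) = 3/19)
-a(4, Z) = -1*3/19 = -3/19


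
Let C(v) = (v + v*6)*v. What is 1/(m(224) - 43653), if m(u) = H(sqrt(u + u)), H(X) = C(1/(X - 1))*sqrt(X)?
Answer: (449 - 16*sqrt(7))/(-19600197 + 698448*sqrt(7) + 14*sqrt(2)*7**(1/4)) ≈ -2.2908e-5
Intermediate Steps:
C(v) = 7*v**2 (C(v) = (v + 6*v)*v = (7*v)*v = 7*v**2)
H(X) = 7*sqrt(X)/(-1 + X)**2 (H(X) = (7*(1/(X - 1))**2)*sqrt(X) = (7*(1/(-1 + X))**2)*sqrt(X) = (7/(-1 + X)**2)*sqrt(X) = 7*sqrt(X)/(-1 + X)**2)
m(u) = 7*2**(1/4)*u**(1/4)/(-1 + sqrt(2)*sqrt(u))**2 (m(u) = 7*sqrt(sqrt(u + u))/(-1 + sqrt(u + u))**2 = 7*sqrt(sqrt(2*u))/(-1 + sqrt(2*u))**2 = 7*sqrt(sqrt(2)*sqrt(u))/(-1 + sqrt(2)*sqrt(u))**2 = 7*(2**(1/4)*u**(1/4))/(-1 + sqrt(2)*sqrt(u))**2 = 7*2**(1/4)*u**(1/4)/(-1 + sqrt(2)*sqrt(u))**2)
1/(m(224) - 43653) = 1/(7*2**(1/4)*224**(1/4)/(-1 + sqrt(2)*sqrt(224))**2 - 43653) = 1/(7*2**(1/4)*(2*14**(1/4))/(-1 + sqrt(2)*(4*sqrt(14)))**2 - 43653) = 1/(7*2**(1/4)*(2*14**(1/4))/(-1 + 8*sqrt(7))**2 - 43653) = 1/(14*sqrt(2)*7**(1/4)/(-1 + 8*sqrt(7))**2 - 43653) = 1/(-43653 + 14*sqrt(2)*7**(1/4)/(-1 + 8*sqrt(7))**2)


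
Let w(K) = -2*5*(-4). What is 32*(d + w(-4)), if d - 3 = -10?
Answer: 1056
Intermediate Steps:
d = -7 (d = 3 - 10 = -7)
w(K) = 40 (w(K) = -10*(-4) = 40)
32*(d + w(-4)) = 32*(-7 + 40) = 32*33 = 1056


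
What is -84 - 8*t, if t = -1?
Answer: -76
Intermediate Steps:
-84 - 8*t = -84 - 8*(-1) = -84 + 8 = -76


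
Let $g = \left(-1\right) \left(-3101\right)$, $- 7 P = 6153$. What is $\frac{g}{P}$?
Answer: $- \frac{3101}{879} \approx -3.5279$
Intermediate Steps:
$P = -879$ ($P = \left(- \frac{1}{7}\right) 6153 = -879$)
$g = 3101$
$\frac{g}{P} = \frac{3101}{-879} = 3101 \left(- \frac{1}{879}\right) = - \frac{3101}{879}$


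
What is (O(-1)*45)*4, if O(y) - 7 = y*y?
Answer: 1440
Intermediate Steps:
O(y) = 7 + y² (O(y) = 7 + y*y = 7 + y²)
(O(-1)*45)*4 = ((7 + (-1)²)*45)*4 = ((7 + 1)*45)*4 = (8*45)*4 = 360*4 = 1440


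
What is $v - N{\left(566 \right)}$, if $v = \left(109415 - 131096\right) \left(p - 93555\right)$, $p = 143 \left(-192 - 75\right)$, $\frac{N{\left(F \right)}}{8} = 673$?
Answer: $2856162832$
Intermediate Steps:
$N{\left(F \right)} = 5384$ ($N{\left(F \right)} = 8 \cdot 673 = 5384$)
$p = -38181$ ($p = 143 \left(-192 - 75\right) = 143 \left(-267\right) = -38181$)
$v = 2856168216$ ($v = \left(109415 - 131096\right) \left(-38181 - 93555\right) = \left(-21681\right) \left(-131736\right) = 2856168216$)
$v - N{\left(566 \right)} = 2856168216 - 5384 = 2856162832$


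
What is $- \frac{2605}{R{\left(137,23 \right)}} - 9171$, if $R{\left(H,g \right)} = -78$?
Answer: $- \frac{712733}{78} \approx -9137.6$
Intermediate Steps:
$- \frac{2605}{R{\left(137,23 \right)}} - 9171 = - \frac{2605}{-78} - 9171 = \left(-2605\right) \left(- \frac{1}{78}\right) + \left(-15467 + 6296\right) = \frac{2605}{78} - 9171 = - \frac{712733}{78}$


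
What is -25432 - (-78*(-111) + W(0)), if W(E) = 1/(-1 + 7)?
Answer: -204541/6 ≈ -34090.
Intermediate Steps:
W(E) = ⅙ (W(E) = 1/6 = ⅙)
-25432 - (-78*(-111) + W(0)) = -25432 - (-78*(-111) + ⅙) = -25432 - (8658 + ⅙) = -25432 - 1*51949/6 = -25432 - 51949/6 = -204541/6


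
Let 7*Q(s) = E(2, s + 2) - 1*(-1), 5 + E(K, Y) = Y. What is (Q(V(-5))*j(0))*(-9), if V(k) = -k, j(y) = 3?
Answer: -81/7 ≈ -11.571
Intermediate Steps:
E(K, Y) = -5 + Y
Q(s) = -2/7 + s/7 (Q(s) = ((-5 + (s + 2)) - 1*(-1))/7 = ((-5 + (2 + s)) + 1)/7 = ((-3 + s) + 1)/7 = (-2 + s)/7 = -2/7 + s/7)
(Q(V(-5))*j(0))*(-9) = ((-2/7 + (-1*(-5))/7)*3)*(-9) = ((-2/7 + (⅐)*5)*3)*(-9) = ((-2/7 + 5/7)*3)*(-9) = ((3/7)*3)*(-9) = (9/7)*(-9) = -81/7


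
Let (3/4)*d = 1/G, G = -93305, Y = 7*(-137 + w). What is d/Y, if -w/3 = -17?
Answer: 2/84254415 ≈ 2.3738e-8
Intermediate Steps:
w = 51 (w = -3*(-17) = 51)
Y = -602 (Y = 7*(-137 + 51) = 7*(-86) = -602)
d = -4/279915 (d = (4/3)/(-93305) = (4/3)*(-1/93305) = -4/279915 ≈ -1.4290e-5)
d/Y = -4/279915/(-602) = -4/279915*(-1/602) = 2/84254415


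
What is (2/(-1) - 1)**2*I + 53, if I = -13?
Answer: -64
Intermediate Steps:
(2/(-1) - 1)**2*I + 53 = (2/(-1) - 1)**2*(-13) + 53 = (2*(-1) - 1)**2*(-13) + 53 = (-2 - 1)**2*(-13) + 53 = (-3)**2*(-13) + 53 = 9*(-13) + 53 = -117 + 53 = -64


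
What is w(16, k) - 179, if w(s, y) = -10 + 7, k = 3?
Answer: -182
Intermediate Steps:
w(s, y) = -3
w(16, k) - 179 = -3 - 179 = -182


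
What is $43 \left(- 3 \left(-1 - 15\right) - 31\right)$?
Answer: $731$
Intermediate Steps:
$43 \left(- 3 \left(-1 - 15\right) - 31\right) = 43 \left(\left(-3\right) \left(-16\right) - 31\right) = 43 \left(48 - 31\right) = 43 \cdot 17 = 731$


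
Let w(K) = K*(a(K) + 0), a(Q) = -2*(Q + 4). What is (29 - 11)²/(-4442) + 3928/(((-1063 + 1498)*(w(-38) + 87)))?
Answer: -184687678/2412439095 ≈ -0.076556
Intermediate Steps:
a(Q) = -8 - 2*Q (a(Q) = -2*(4 + Q) = -8 - 2*Q)
w(K) = K*(-8 - 2*K) (w(K) = K*((-8 - 2*K) + 0) = K*(-8 - 2*K))
(29 - 11)²/(-4442) + 3928/(((-1063 + 1498)*(w(-38) + 87))) = (29 - 11)²/(-4442) + 3928/(((-1063 + 1498)*(-2*(-38)*(4 - 38) + 87))) = 18²*(-1/4442) + 3928/((435*(-2*(-38)*(-34) + 87))) = 324*(-1/4442) + 3928/((435*(-2584 + 87))) = -162/2221 + 3928/((435*(-2497))) = -162/2221 + 3928/(-1086195) = -162/2221 + 3928*(-1/1086195) = -162/2221 - 3928/1086195 = -184687678/2412439095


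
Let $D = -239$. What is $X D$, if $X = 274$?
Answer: $-65486$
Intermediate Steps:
$X D = 274 \left(-239\right) = -65486$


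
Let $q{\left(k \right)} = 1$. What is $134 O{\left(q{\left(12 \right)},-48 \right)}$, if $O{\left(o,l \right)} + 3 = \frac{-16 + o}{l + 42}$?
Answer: $-67$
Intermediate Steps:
$O{\left(o,l \right)} = -3 + \frac{-16 + o}{42 + l}$ ($O{\left(o,l \right)} = -3 + \frac{-16 + o}{l + 42} = -3 + \frac{-16 + o}{42 + l}$)
$134 O{\left(q{\left(12 \right)},-48 \right)} = 134 \frac{-142 + 1 - -144}{42 - 48} = 134 \frac{-142 + 1 + 144}{-6} = 134 \left(\left(- \frac{1}{6}\right) 3\right) = 134 \left(- \frac{1}{2}\right) = -67$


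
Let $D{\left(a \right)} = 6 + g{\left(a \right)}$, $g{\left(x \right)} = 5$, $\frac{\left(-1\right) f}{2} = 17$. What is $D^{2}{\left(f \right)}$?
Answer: $121$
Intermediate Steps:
$f = -34$ ($f = \left(-2\right) 17 = -34$)
$D{\left(a \right)} = 11$ ($D{\left(a \right)} = 6 + 5 = 11$)
$D^{2}{\left(f \right)} = 11^{2} = 121$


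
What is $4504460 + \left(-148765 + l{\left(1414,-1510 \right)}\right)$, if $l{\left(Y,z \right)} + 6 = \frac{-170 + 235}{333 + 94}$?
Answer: $\frac{1859879268}{427} \approx 4.3557 \cdot 10^{6}$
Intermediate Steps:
$l{\left(Y,z \right)} = - \frac{2497}{427}$ ($l{\left(Y,z \right)} = -6 + \frac{-170 + 235}{333 + 94} = -6 + \frac{65}{427} = - \frac{2497}{427}$)
$4504460 + \left(-148765 + l{\left(1414,-1510 \right)}\right) = 4504460 - \frac{63525152}{427} = \frac{1859879268}{427}$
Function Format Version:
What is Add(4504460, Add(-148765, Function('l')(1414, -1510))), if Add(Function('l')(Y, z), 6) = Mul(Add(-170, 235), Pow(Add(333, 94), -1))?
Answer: Rational(1859879268, 427) ≈ 4.3557e+6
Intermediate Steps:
Function('l')(Y, z) = Rational(-2497, 427) (Function('l')(Y, z) = Add(-6, Mul(Add(-170, 235), Pow(Add(333, 94), -1))) = Add(-6, Mul(65, Pow(427, -1))) = Add(-6, Mul(65, Rational(1, 427))) = Add(-6, Rational(65, 427)) = Rational(-2497, 427))
Add(4504460, Add(-148765, Function('l')(1414, -1510))) = Add(4504460, Add(-148765, Rational(-2497, 427))) = Add(4504460, Rational(-63525152, 427)) = Rational(1859879268, 427)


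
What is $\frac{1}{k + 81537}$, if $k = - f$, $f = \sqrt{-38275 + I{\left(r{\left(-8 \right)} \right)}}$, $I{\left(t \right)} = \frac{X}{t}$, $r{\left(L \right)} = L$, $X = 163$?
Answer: $\frac{217432}{17728855105} + \frac{2 i \sqrt{612726}}{53186565315} \approx 1.2264 \cdot 10^{-5} + 2.9435 \cdot 10^{-8} i$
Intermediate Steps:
$I{\left(t \right)} = \frac{163}{t}$
$f = \frac{i \sqrt{612726}}{4}$ ($f = \sqrt{-38275 + \frac{163}{-8}} = \sqrt{-38275 + 163 \left(- \frac{1}{8}\right)} = \sqrt{-38275 - \frac{163}{8}} = \sqrt{- \frac{306363}{8}} = \frac{i \sqrt{612726}}{4} \approx 195.69 i$)
$k = - \frac{i \sqrt{612726}}{4} \approx - 195.69 i$
$\frac{1}{k + 81537} = \frac{1}{- \frac{i \sqrt{612726}}{4} + 81537} = \frac{1}{81537 - \frac{i \sqrt{612726}}{4}}$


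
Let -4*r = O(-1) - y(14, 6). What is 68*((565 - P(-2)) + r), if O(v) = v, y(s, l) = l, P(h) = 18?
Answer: 37315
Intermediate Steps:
r = 7/4 (r = -(-1 - 1*6)/4 = -(-1 - 6)/4 = -¼*(-7) = 7/4 ≈ 1.7500)
68*((565 - P(-2)) + r) = 68*((565 - 1*18) + 7/4) = 68*((565 - 18) + 7/4) = 68*(547 + 7/4) = 68*(2195/4) = 37315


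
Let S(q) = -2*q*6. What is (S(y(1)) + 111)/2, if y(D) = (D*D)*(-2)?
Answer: 135/2 ≈ 67.500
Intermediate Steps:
y(D) = -2*D² (y(D) = D²*(-2) = -2*D²)
S(q) = -12*q
(S(y(1)) + 111)/2 = (-(-24)*1² + 111)/2 = (-(-24) + 111)/2 = (-12*(-2) + 111)/2 = (24 + 111)/2 = (½)*135 = 135/2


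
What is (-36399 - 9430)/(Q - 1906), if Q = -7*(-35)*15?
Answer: -45829/1769 ≈ -25.907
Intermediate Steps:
Q = 3675 (Q = 245*15 = 3675)
(-36399 - 9430)/(Q - 1906) = (-36399 - 9430)/(3675 - 1906) = -45829/1769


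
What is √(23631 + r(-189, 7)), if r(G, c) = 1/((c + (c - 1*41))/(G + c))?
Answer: √1914657/9 ≈ 153.75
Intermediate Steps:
r(G, c) = (G + c)/(-41 + 2*c) (r(G, c) = 1/((c + (c - 41))/(G + c)) = 1/((c + (-41 + c))/(G + c)) = 1/((-41 + 2*c)/(G + c)) = (G + c)/(-41 + 2*c))
√(23631 + r(-189, 7)) = √(23631 + (-189 + 7)/(-41 + 2*7)) = √(23631 - 182/(-41 + 14)) = √(23631 - 182/(-27)) = √(23631 - 1/27*(-182)) = √(23631 + 182/27) = √(638219/27) = √1914657/9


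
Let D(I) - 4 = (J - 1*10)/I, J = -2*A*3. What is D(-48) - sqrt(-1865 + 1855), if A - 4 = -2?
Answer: 107/24 - I*sqrt(10) ≈ 4.4583 - 3.1623*I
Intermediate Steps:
A = 2 (A = 4 - 2 = 2)
J = -12 (J = -2*2*3 = -4*3 = -12)
D(I) = 4 - 22/I (D(I) = 4 + (-12 - 1*10)/I = 4 + (-12 - 10)/I = 4 - 22/I)
D(-48) - sqrt(-1865 + 1855) = (4 - 22/(-48)) - sqrt(-1865 + 1855) = (4 - 22*(-1/48)) - sqrt(-10) = (4 + 11/24) - I*sqrt(10) = 107/24 - I*sqrt(10)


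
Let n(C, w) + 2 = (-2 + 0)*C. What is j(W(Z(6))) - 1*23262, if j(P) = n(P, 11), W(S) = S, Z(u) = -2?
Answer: -23260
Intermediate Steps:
n(C, w) = -2 - 2*C (n(C, w) = -2 + (-2 + 0)*C = -2 - 2*C)
j(P) = -2 - 2*P
j(W(Z(6))) - 1*23262 = (-2 - 2*(-2)) - 1*23262 = (-2 + 4) - 23262 = 2 - 23262 = -23260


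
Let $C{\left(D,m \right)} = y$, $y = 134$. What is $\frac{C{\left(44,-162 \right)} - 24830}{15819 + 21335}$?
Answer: $- \frac{12348}{18577} \approx -0.66469$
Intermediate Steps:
$C{\left(D,m \right)} = 134$
$\frac{C{\left(44,-162 \right)} - 24830}{15819 + 21335} = \frac{134 - 24830}{15819 + 21335} = - \frac{24696}{37154} = \left(-24696\right) \frac{1}{37154} = - \frac{12348}{18577}$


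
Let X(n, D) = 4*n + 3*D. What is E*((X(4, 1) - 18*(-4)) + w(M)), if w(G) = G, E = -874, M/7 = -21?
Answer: 48944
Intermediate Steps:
M = -147 (M = 7*(-21) = -147)
X(n, D) = 3*D + 4*n
E*((X(4, 1) - 18*(-4)) + w(M)) = -874*(((3*1 + 4*4) - 18*(-4)) - 147) = -874*(((3 + 16) + 72) - 147) = -874*((19 + 72) - 147) = -874*(91 - 147) = -874*(-56) = 48944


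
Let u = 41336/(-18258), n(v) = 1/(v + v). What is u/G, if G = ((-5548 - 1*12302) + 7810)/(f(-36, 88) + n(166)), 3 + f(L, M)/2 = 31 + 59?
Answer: 298492423/7607378280 ≈ 0.039237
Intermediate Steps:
f(L, M) = 174 (f(L, M) = -6 + 2*(31 + 59) = -6 + 2*90 = -6 + 180 = 174)
n(v) = 1/(2*v)
u = -20668/9129 (u = 41336*(-1/18258) = -20668/9129 ≈ -2.2640)
G = -3333280/57769 (G = ((-5548 - 1*12302) + 7810)/(174 + (½)/166) = ((-5548 - 12302) + 7810)/(174 + (½)*(1/166)) = (-17850 + 7810)/(174 + 1/332) = -10040/57769/332 = -10040*332/57769 = -3333280/57769 ≈ -57.700)
u/G = -20668/(9129*(-3333280/57769)) = -20668/9129*(-57769/3333280) = 298492423/7607378280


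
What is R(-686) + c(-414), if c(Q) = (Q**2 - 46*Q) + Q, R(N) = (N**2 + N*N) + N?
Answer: 1130532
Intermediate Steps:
R(N) = N + 2*N**2 (R(N) = (N**2 + N**2) + N = 2*N**2 + N = N + 2*N**2)
c(Q) = Q**2 - 45*Q
R(-686) + c(-414) = -686*(1 + 2*(-686)) - 414*(-45 - 414) = -686*(1 - 1372) - 414*(-459) = -686*(-1371) + 190026 = 940506 + 190026 = 1130532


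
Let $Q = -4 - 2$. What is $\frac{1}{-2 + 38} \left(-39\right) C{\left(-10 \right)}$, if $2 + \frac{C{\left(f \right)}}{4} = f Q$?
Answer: $- \frac{754}{3} \approx -251.33$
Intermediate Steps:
$Q = -6$ ($Q = -4 - 2 = -6$)
$C{\left(f \right)} = -8 - 24 f$ ($C{\left(f \right)} = -8 + 4 f \left(-6\right) = -8 + 4 \left(- 6 f\right) = -8 - 24 f$)
$\frac{1}{-2 + 38} \left(-39\right) C{\left(-10 \right)} = \frac{1}{-2 + 38} \left(-39\right) \left(-8 - -240\right) = \frac{1}{36} \left(-39\right) \left(-8 + 240\right) = \frac{1}{36} \left(-39\right) 232 = \left(- \frac{13}{12}\right) 232 = - \frac{754}{3}$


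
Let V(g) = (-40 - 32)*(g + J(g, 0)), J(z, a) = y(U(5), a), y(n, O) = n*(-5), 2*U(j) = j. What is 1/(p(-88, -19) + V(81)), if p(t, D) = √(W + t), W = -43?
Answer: -4932/24324755 - I*√131/24324755 ≈ -0.00020276 - 4.7053e-7*I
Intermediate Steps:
U(j) = j/2
y(n, O) = -5*n
J(z, a) = -25/2 (J(z, a) = -5*5/2 = -25/2)
V(g) = 900 - 72*g (V(g) = (-40 - 32)*(g - 25/2) = -72*(-25/2 + g) = 900 - 72*g)
p(t, D) = √(-43 + t)
1/(p(-88, -19) + V(81)) = 1/(√(-43 - 88) + (900 - 72*81)) = 1/(√(-131) + (900 - 5832)) = 1/(I*√131 - 4932) = 1/(-4932 + I*√131)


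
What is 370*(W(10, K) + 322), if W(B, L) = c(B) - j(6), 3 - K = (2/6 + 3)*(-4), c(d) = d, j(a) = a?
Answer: 120620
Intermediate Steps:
K = 49/3 (K = 3 - (2/6 + 3)*(-4) = 3 - (2*(⅙) + 3)*(-4) = 3 - (⅓ + 3)*(-4) = 3 - 10*(-4)/3 = 3 - 1*(-40/3) = 3 + 40/3 = 49/3 ≈ 16.333)
W(B, L) = -6 + B (W(B, L) = B - 1*6 = B - 6 = -6 + B)
370*(W(10, K) + 322) = 370*((-6 + 10) + 322) = 370*(4 + 322) = 370*326 = 120620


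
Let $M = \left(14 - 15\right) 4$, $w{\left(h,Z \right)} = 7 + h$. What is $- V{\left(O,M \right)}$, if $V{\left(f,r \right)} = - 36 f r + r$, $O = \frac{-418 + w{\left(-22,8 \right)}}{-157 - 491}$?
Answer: $- \frac{830}{9} \approx -92.222$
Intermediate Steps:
$O = \frac{433}{648}$ ($O = \frac{-418 + \left(7 - 22\right)}{-157 - 491} = \frac{-418 - 15}{-648} = \left(-433\right) \left(- \frac{1}{648}\right) = \frac{433}{648} \approx 0.66821$)
$M = -4$ ($M = \left(-1\right) 4 = -4$)
$V{\left(f,r \right)} = r - 36 f r$ ($V{\left(f,r \right)} = - 36 f r + r = r - 36 f r$)
$- V{\left(O,M \right)} = - \left(-4\right) \left(1 - \frac{433}{18}\right) = - \frac{\left(-4\right) \left(-415\right)}{18} = \left(-1\right) \frac{830}{9} = - \frac{830}{9}$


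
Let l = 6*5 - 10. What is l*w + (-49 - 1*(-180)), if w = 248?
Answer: 5091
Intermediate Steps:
l = 20 (l = 30 - 10 = 20)
l*w + (-49 - 1*(-180)) = 20*248 + (-49 - 1*(-180)) = 4960 + (-49 + 180) = 4960 + 131 = 5091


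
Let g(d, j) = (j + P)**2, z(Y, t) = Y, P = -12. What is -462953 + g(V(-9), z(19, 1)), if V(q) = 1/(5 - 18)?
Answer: -462904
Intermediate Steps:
V(q) = -1/13 (V(q) = 1/(-13) = -1/13)
g(d, j) = (-12 + j)**2 (g(d, j) = (j - 12)**2 = (-12 + j)**2)
-462953 + g(V(-9), z(19, 1)) = -462953 + (-12 + 19)**2 = -462953 + 7**2 = -462953 + 49 = -462904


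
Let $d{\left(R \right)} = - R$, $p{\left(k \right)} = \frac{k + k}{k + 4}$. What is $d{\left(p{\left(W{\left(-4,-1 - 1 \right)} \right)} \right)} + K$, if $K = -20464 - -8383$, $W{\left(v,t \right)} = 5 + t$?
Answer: $- \frac{84573}{7} \approx -12082.0$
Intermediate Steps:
$p{\left(k \right)} = \frac{2 k}{4 + k}$
$K = -12081$ ($K = -20464 + 8383 = -12081$)
$d{\left(p{\left(W{\left(-4,-1 - 1 \right)} \right)} \right)} + K = - \frac{2 \left(5 - 2\right)}{4 + \left(5 - 2\right)} - 12081 = - \frac{2 \cdot 3}{4 + 3} - 12081 = - \frac{2 \cdot 3}{7} - 12081 = \left(-1\right) \frac{6}{7} - 12081 = - \frac{6}{7} - 12081 = - \frac{84573}{7}$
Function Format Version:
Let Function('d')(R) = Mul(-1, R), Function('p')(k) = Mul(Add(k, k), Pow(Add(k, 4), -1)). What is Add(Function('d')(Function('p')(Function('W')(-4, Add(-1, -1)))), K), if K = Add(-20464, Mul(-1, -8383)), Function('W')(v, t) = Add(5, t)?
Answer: Rational(-84573, 7) ≈ -12082.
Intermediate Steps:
Function('p')(k) = Mul(2, k, Pow(Add(4, k), -1)) (Function('p')(k) = Mul(Mul(2, k), Pow(Add(4, k), -1)) = Mul(2, k, Pow(Add(4, k), -1)))
K = -12081 (K = Add(-20464, 8383) = -12081)
Add(Function('d')(Function('p')(Function('W')(-4, Add(-1, -1)))), K) = Add(Mul(-1, Mul(2, Add(5, Add(-1, -1)), Pow(Add(4, Add(5, Add(-1, -1))), -1))), -12081) = Add(Mul(-1, Mul(2, Add(5, -2), Pow(Add(4, Add(5, -2)), -1))), -12081) = Add(Mul(-1, Mul(2, 3, Pow(Add(4, 3), -1))), -12081) = Add(Mul(-1, Mul(2, 3, Pow(7, -1))), -12081) = Add(Mul(-1, Mul(2, 3, Rational(1, 7))), -12081) = Add(Mul(-1, Rational(6, 7)), -12081) = Add(Rational(-6, 7), -12081) = Rational(-84573, 7)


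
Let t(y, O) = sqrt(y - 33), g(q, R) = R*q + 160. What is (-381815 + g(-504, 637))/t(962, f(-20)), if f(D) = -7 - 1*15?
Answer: -702703*sqrt(929)/929 ≈ -23055.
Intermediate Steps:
g(q, R) = 160 + R*q
f(D) = -22 (f(D) = -7 - 15 = -22)
t(y, O) = sqrt(-33 + y)
(-381815 + g(-504, 637))/t(962, f(-20)) = (-381815 + (160 + 637*(-504)))/(sqrt(-33 + 962)) = (-381815 + (160 - 321048))/(sqrt(929)) = (-381815 - 320888)*(sqrt(929)/929) = -702703*sqrt(929)/929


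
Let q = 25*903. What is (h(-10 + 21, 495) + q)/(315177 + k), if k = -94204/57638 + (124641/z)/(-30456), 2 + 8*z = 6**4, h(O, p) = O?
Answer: 356281173846108/4971709917920351 ≈ 0.071662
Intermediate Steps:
q = 22575
z = 647/4 (z = -1/4 + (1/8)*6**4 = -1/4 + (1/8)*1296 = -1/4 + 162 = 647/4 ≈ 161.75)
k = -26180959255/15774425478 (k = -94204/57638 + (124641/(647/4))/(-30456) = -94204*1/57638 + (124641*(4/647))*(-1/30456) = -47102/28819 + (498564/647)*(-1/30456) = -47102/28819 - 13849/547362 = -26180959255/15774425478 ≈ -1.6597)
(h(-10 + 21, 495) + q)/(315177 + k) = ((-10 + 21) + 22575)/(315177 - 26180959255/15774425478) = (11 + 22575)/(4971709917920351/15774425478) = 22586*(15774425478/4971709917920351) = 356281173846108/4971709917920351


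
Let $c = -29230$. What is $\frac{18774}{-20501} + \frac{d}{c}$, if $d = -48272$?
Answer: $\frac{220430126}{299622115} \approx 0.73569$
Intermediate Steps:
$\frac{18774}{-20501} + \frac{d}{c} = \frac{18774}{-20501} - \frac{48272}{-29230} = 18774 \left(- \frac{1}{20501}\right) - - \frac{24136}{14615} = - \frac{18774}{20501} + \frac{24136}{14615} = \frac{220430126}{299622115}$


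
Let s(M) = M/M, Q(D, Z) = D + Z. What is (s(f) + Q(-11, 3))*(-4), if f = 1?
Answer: 28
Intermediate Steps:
s(M) = 1
(s(f) + Q(-11, 3))*(-4) = (1 + (-11 + 3))*(-4) = (1 - 8)*(-4) = -7*(-4) = 28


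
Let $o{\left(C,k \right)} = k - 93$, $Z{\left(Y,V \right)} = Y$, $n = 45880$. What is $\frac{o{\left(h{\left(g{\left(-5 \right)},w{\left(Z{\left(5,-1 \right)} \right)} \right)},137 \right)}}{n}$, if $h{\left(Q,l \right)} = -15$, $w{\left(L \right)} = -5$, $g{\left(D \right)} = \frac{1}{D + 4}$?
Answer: $\frac{11}{11470} \approx 0.00095902$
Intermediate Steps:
$g{\left(D \right)} = \frac{1}{4 + D}$
$o{\left(C,k \right)} = -93 + k$ ($o{\left(C,k \right)} = k - 93 = -93 + k$)
$\frac{o{\left(h{\left(g{\left(-5 \right)},w{\left(Z{\left(5,-1 \right)} \right)} \right)},137 \right)}}{n} = \frac{-93 + 137}{45880} = 44 \cdot \frac{1}{45880} = \frac{11}{11470}$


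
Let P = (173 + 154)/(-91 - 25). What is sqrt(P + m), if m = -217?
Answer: I*sqrt(739471)/58 ≈ 14.826*I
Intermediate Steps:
P = -327/116 (P = 327/(-116) = 327*(-1/116) = -327/116 ≈ -2.8190)
sqrt(P + m) = sqrt(-327/116 - 217) = sqrt(-25499/116) = I*sqrt(739471)/58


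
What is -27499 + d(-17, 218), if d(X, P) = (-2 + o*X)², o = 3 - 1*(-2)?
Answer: -19930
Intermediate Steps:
o = 5 (o = 3 + 2 = 5)
d(X, P) = (-2 + 5*X)²
-27499 + d(-17, 218) = -27499 + (-2 + 5*(-17))² = -27499 + (-2 - 85)² = -27499 + (-87)² = -27499 + 7569 = -19930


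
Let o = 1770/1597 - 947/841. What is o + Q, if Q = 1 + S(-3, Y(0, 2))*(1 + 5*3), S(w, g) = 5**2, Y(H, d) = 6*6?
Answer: 538550088/1343077 ≈ 400.98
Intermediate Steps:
Y(H, d) = 36
S(w, g) = 25
o = -23789/1343077 (o = 1770*(1/1597) - 947*1/841 = 1770/1597 - 947/841 = -23789/1343077 ≈ -0.017712)
Q = 401 (Q = 1 + 25*(1 + 5*3) = 1 + 25*(1 + 15) = 1 + 25*16 = 1 + 400 = 401)
o + Q = -23789/1343077 + 401 = 538550088/1343077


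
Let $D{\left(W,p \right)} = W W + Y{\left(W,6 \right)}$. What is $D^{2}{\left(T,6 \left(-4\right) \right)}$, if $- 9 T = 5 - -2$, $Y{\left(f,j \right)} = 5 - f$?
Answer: $\frac{267289}{6561} \approx 40.739$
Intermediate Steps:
$T = - \frac{7}{9}$ ($T = - \frac{5 - -2}{9} = - \frac{5 + 2}{9} = \left(- \frac{1}{9}\right) 7 = - \frac{7}{9} \approx -0.77778$)
$D{\left(W,p \right)} = 5 + W^{2} - W$ ($D{\left(W,p \right)} = W W - \left(-5 + W\right) = W^{2} - \left(-5 + W\right) = 5 + W^{2} - W$)
$D^{2}{\left(T,6 \left(-4\right) \right)} = \left(5 + \left(- \frac{7}{9}\right)^{2} - - \frac{7}{9}\right)^{2} = \left(5 + \frac{49}{81} + \frac{7}{9}\right)^{2} = \left(\frac{517}{81}\right)^{2} = \frac{267289}{6561}$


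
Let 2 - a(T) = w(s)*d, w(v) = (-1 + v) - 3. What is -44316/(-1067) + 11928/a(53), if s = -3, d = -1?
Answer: -12505596/5335 ≈ -2344.1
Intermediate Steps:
w(v) = -4 + v
a(T) = -5 (a(T) = 2 - (-4 - 3)*(-1) = 2 - (-7)*(-1) = 2 - 1*7 = 2 - 7 = -5)
-44316/(-1067) + 11928/a(53) = -44316/(-1067) + 11928/(-5) = -44316*(-1/1067) + 11928*(-1/5) = 44316/1067 - 11928/5 = -12505596/5335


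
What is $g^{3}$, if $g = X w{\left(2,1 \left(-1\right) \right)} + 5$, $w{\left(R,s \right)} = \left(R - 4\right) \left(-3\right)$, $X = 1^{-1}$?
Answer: $1331$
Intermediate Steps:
$X = 1$
$w{\left(R,s \right)} = 12 - 3 R$ ($w{\left(R,s \right)} = \left(-4 + R\right) \left(-3\right) = 12 - 3 R$)
$g = 11$ ($g = 1 \left(12 - 6\right) + 5 = 1 \cdot 6 + 5 = 6 + 5 = 11$)
$g^{3} = 11^{3} = 1331$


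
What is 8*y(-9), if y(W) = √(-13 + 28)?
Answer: 8*√15 ≈ 30.984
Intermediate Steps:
y(W) = √15
8*y(-9) = 8*√15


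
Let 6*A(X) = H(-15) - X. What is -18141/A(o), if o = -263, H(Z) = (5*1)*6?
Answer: -108846/293 ≈ -371.49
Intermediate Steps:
H(Z) = 30 (H(Z) = 5*6 = 30)
A(X) = 5 - X/6 (A(X) = (30 - X)/6 = 5 - X/6)
-18141/A(o) = -18141/(5 - 1/6*(-263)) = -18141/(5 + 263/6) = -18141/293/6 = -18141*6/293 = -108846/293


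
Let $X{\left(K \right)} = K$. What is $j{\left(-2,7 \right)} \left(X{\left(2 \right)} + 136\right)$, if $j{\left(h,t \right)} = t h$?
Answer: $-1932$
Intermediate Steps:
$j{\left(h,t \right)} = h t$
$j{\left(-2,7 \right)} \left(X{\left(2 \right)} + 136\right) = \left(-2\right) 7 \left(2 + 136\right) = \left(-14\right) 138 = -1932$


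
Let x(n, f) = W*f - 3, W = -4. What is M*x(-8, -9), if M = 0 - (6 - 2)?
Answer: -132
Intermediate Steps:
x(n, f) = -3 - 4*f (x(n, f) = -4*f - 3 = -3 - 4*f)
M = -4 (M = 0 - 1*4 = 0 - 4 = -4)
M*x(-8, -9) = -4*(-3 - 4*(-9)) = -4*(-3 + 36) = -4*33 = -132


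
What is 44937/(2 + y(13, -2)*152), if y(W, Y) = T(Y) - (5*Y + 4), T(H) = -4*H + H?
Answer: 44937/1826 ≈ 24.610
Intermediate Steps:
T(H) = -3*H
y(W, Y) = -4 - 8*Y (y(W, Y) = -3*Y - (5*Y + 4) = -3*Y - (4 + 5*Y) = -3*Y + (-4 - 5*Y) = -4 - 8*Y)
44937/(2 + y(13, -2)*152) = 44937/(2 + (-4 - 8*(-2))*152) = 44937/(2 + (-4 + 16)*152) = 44937/(2 + 12*152) = 44937/(2 + 1824) = 44937/1826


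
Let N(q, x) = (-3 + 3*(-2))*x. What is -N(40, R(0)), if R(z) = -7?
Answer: -63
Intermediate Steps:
N(q, x) = -9*x (N(q, x) = (-3 - 6)*x = -9*x)
-N(40, R(0)) = -(-9)*(-7) = -1*63 = -63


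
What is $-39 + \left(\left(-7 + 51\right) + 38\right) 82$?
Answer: $6685$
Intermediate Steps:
$-39 + \left(\left(-7 + 51\right) + 38\right) 82 = -39 + \left(44 + 38\right) 82 = -39 + 82 \cdot 82 = -39 + 6724 = 6685$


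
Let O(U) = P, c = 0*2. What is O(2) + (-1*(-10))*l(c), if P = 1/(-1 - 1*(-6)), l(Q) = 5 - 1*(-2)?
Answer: 351/5 ≈ 70.200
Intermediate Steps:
c = 0
l(Q) = 7 (l(Q) = 5 + 2 = 7)
P = ⅕ (P = 1/(-1 + 6) = 1/5 = ⅕ ≈ 0.20000)
O(U) = ⅕
O(2) + (-1*(-10))*l(c) = ⅕ - 1*(-10)*7 = ⅕ + 10*7 = ⅕ + 70 = 351/5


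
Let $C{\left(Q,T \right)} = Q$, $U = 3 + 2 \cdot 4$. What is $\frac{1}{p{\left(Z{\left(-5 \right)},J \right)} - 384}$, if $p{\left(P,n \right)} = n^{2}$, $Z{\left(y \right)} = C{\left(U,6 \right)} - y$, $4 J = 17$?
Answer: $- \frac{16}{5855} \approx -0.0027327$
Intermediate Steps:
$J = \frac{17}{4}$ ($J = \frac{1}{4} \cdot 17 = \frac{17}{4} \approx 4.25$)
$U = 11$ ($U = 3 + 8 = 11$)
$Z{\left(y \right)} = 11 - y$
$\frac{1}{p{\left(Z{\left(-5 \right)},J \right)} - 384} = \frac{1}{\left(\frac{17}{4}\right)^{2} - 384} = \frac{1}{\frac{289}{16} - 384} = \frac{1}{- \frac{5855}{16}} = - \frac{16}{5855}$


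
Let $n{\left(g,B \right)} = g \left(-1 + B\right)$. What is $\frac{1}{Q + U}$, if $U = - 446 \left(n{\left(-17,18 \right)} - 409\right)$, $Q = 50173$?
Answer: $\frac{1}{361481} \approx 2.7664 \cdot 10^{-6}$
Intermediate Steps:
$U = 311308$ ($U = - 446 \left(- 17 \left(-1 + 18\right) - 409\right) = - 446 \left(\left(-17\right) 17 - 409\right) = - 446 \left(-289 - 409\right) = \left(-446\right) \left(-698\right) = 311308$)
$\frac{1}{Q + U} = \frac{1}{50173 + 311308} = \frac{1}{361481}$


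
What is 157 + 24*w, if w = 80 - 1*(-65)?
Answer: 3637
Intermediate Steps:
w = 145 (w = 80 + 65 = 145)
157 + 24*w = 157 + 24*145 = 157 + 3480 = 3637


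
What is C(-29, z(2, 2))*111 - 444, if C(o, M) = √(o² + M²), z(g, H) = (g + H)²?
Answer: -444 + 111*√1097 ≈ 3232.4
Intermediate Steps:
z(g, H) = (H + g)²
C(o, M) = √(M² + o²)
C(-29, z(2, 2))*111 - 444 = √(((2 + 2)²)² + (-29)²)*111 - 444 = √((4²)² + 841)*111 - 444 = √(16² + 841)*111 - 444 = √(256 + 841)*111 - 444 = √1097*111 - 444 = 111*√1097 - 444 = -444 + 111*√1097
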